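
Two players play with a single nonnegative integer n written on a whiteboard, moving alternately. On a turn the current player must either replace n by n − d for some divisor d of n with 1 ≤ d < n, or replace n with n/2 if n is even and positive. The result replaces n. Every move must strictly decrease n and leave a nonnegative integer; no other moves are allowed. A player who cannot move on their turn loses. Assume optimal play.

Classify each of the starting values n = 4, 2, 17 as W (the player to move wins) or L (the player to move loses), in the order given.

4: W, 2: W, 17: L

Positions with no move are L. A position that does have a move is losing for the player to move precisely when every available move leads to a winning position for the opponent. Fill in the labels:
n=0: no move → L
n=1: no move → L
n=2: reaches L-position 1 → W
n=3: only reaches 2(W), which is W → L
n=4: reaches L-position 3 → W
n=5: only reaches 4(W), which is W → L
n=6: reaches L-position 3 → W
n=7: only reaches 6(W), which is W → L
n=8: reaches L-position 7 → W
n=9: only reaches 6(W), 8(W), all W → L
n=10: reaches L-position 5 → W
n=11: only reaches 10(W), which is W → L
n=12: reaches L-position 9 → W
n=13: only reaches 12(W), which is W → L
n=14: reaches L-position 7 → W
n=15: only reaches 10(W), 12(W), 14(W), all W → L
n=16: reaches L-position 15 → W
n=17: only reaches 16(W), which is W → L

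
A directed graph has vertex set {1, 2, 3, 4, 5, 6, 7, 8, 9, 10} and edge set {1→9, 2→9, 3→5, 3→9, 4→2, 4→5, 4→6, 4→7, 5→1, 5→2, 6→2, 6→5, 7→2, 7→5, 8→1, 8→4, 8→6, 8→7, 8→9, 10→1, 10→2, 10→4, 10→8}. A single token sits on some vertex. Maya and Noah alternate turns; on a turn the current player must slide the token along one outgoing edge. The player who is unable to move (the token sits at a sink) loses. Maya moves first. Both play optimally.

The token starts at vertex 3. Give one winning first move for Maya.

Positions with no move are L. A position that does have a move is losing for the player to move precisely when every available move leads to a winning position for the opponent. Fill in the labels:
Every edge goes from a vertex to one that appears earlier in the order 9, 2, 1, 5, 6, 3, 7, 4, 8, 10, so processing vertices in that order labels each vertex after all of its successors.
9: no outgoing edge → L
2: can move to 9, which is L ⇒ W
1: can move to 9, which is L ⇒ W
5: moves to 1(W), 2(W); every one is W ⇒ L
6: can move to 5, which is L ⇒ W
3: can move to 5, which is L ⇒ W
7: can move to 5, which is L ⇒ W
4: can move to 5, which is L ⇒ W
8: can move to 9, which is L ⇒ W
10: moves to 8(W), 4(W), 1(W), 2(W); every one is W ⇒ L
From 3, the L positions reachable in one move are: 5, 9. Any move reaching one of these is winning.

Move to 5.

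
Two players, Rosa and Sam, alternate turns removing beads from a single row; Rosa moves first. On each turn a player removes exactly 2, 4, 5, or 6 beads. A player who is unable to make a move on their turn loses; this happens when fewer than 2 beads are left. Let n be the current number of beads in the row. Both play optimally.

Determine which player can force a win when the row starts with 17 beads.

Sam wins.

Label each position W (a win for the player to move) or L (a loss). A position with no legal move is L; any other position is W exactly when some move reaches an L, and L when every move reaches a W.
n=0: no move → L
n=1: no move → L
n=2: W (go to 0, an L position)
n=3: W (go to 1, an L position)
n=4: W (go to 0, an L position)
n=5: W (go to 1, an L position)
n=6: W (go to 1, an L position)
n=7: W (go to 1, an L position)
n=8: L (options 6(W), 4(W), 3(W), 2(W) are all W)
n=9: L (options 7(W), 5(W), 4(W), 3(W) are all W)
n=10: W (go to 8, an L position)
n=11: W (go to 9, an L position)
n=12: W (go to 8, an L position)
n=13: W (go to 9, an L position)
n=14: W (go to 9, an L position)
n=15: W (go to 9, an L position)
n=16: L (options 14(W), 12(W), 11(W), 10(W) are all W)
n=17: L (options 15(W), 13(W), 12(W), 11(W) are all W)
Every move from 17 reaches a W position, so the mover loses.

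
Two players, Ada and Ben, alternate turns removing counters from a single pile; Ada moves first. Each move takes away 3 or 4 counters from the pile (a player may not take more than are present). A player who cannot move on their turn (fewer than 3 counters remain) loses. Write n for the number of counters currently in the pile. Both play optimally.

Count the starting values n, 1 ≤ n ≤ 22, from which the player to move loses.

Use the standard recursion: the mover loses at a terminal position; elsewhere, the mover wins exactly when some move hands the opponent an L position.
n=0: no move → L
n=1: no move → L
n=2: no move → L
n=3: can move to 0, which is L ⇒ W
n=4: can move to 1, which is L ⇒ W
n=5: can move to 2, which is L ⇒ W
n=6: can move to 2, which is L ⇒ W
n=7: moves to 4(W), 3(W); every one is W ⇒ L
n=8: moves to 5(W), 4(W); every one is W ⇒ L
n=9: moves to 6(W), 5(W); every one is W ⇒ L
n=10: can move to 7, which is L ⇒ W
n=11: can move to 8, which is L ⇒ W
n=12: can move to 9, which is L ⇒ W
n=13: can move to 9, which is L ⇒ W
n=14: moves to 11(W), 10(W); every one is W ⇒ L
n=15: moves to 12(W), 11(W); every one is W ⇒ L
n=16: moves to 13(W), 12(W); every one is W ⇒ L
n=17: can move to 14, which is L ⇒ W
n=18: can move to 15, which is L ⇒ W
n=19: can move to 16, which is L ⇒ W
n=20: can move to 16, which is L ⇒ W
n=21: moves to 18(W), 17(W); every one is W ⇒ L
n=22: moves to 19(W), 18(W); every one is W ⇒ L
L entries with 1 ≤ n ≤ 22 (n=0 is outside the asked range and is not counted): n = 1, 2, 7, 8, 9, 14, 15, 16, 21, 22; that makes 10.

10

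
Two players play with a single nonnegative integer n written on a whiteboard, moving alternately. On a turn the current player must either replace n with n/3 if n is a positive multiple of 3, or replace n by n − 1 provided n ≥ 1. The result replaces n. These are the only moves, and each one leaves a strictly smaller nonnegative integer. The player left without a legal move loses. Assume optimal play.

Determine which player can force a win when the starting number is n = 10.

Classify positions by backward induction: terminal positions (no move available) are L. From any other position, the mover wins iff some move reaches an L.
n=0: no move → L
n=1: can move to 0, which is L ⇒ W
n=2: the only move is to 1(W), a W ⇒ L
n=3: can move to 2, which is L ⇒ W
n=4: the only move is to 3(W), a W ⇒ L
n=5: can move to 4, which is L ⇒ W
n=6: can move to 2, which is L ⇒ W
n=7: the only move is to 6(W), a W ⇒ L
n=8: can move to 7, which is L ⇒ W
n=9: moves to 3(W), 8(W); every one is W ⇒ L
n=10: can move to 9, which is L ⇒ W
The starting position 10 is W: the player to move should move to 9, handing over an L position.

The first player wins.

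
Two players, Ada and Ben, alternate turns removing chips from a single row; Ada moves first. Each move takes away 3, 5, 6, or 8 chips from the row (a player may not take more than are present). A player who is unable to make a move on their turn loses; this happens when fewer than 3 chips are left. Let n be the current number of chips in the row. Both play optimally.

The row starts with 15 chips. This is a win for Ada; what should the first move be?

Remove 3, leaving 12.

Label each position W (a win for the player to move) or L (a loss). A position with no legal move is L; any other position is W exactly when some move reaches an L, and L when every move reaches a W.
n=0: no move → L
n=1: no move → L
n=2: no move → L
n=3: reaches L-position 0 → W
n=4: reaches L-position 1 → W
n=5: reaches L-position 2 → W
n=6: reaches L-position 1 → W
n=7: reaches L-position 2 → W
n=8: reaches L-position 2 → W
n=9: reaches L-position 1 → W
n=10: reaches L-position 2 → W
n=11: only reaches 8(W), 6(W), 5(W), 3(W), all W → L
n=12: only reaches 9(W), 7(W), 6(W), 4(W), all W → L
n=13: only reaches 10(W), 8(W), 7(W), 5(W), all W → L
n=14: reaches L-position 11 → W
n=15: reaches L-position 12 → W
From 15, the L positions reachable in one move are: 12.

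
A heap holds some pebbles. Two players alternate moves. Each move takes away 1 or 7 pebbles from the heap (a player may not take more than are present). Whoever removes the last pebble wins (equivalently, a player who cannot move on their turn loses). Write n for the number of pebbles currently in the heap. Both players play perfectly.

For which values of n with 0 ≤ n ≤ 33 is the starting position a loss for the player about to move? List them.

0, 2, 4, 6, 8, 10, 12, 14, 16, 18, 20, 22, 24, 26, 28, 30, 32

Build the W/L table. Terminal = L. A non-terminal position is W if it has a move to some L; otherwise it is L.
n=0: no move → L
n=1: W (go to 0, an L position)
n=2: L (sole option 1(W) is W)
n=3: W (go to 2, an L position)
n=4: L (sole option 3(W) is W)
n=5: W (go to 4, an L position)
n=6: L (sole option 5(W) is W)
n=7: W (go to 6, an L position)
n=8: L (options 7(W), 1(W) are all W)
n=9: W (go to 8, an L position)
n=10: L (options 9(W), 3(W) are all W)
n=11: W (go to 10, an L position)
n=12: L (options 11(W), 5(W) are all W)
n=13: W (go to 12, an L position)
n=14: L (options 13(W), 7(W) are all W)
n=15: W (go to 14, an L position)
n=16: L (options 15(W), 9(W) are all W)
n=17: W (go to 16, an L position)
n=18: L (options 17(W), 11(W) are all W)
n=19: W (go to 18, an L position)
n=20: L (options 19(W), 13(W) are all W)
n=21: W (go to 20, an L position)
n=22: L (options 21(W), 15(W) are all W)
n=23: W (go to 22, an L position)
n=24: L (options 23(W), 17(W) are all W)
n=25: W (go to 24, an L position)
n=26: L (options 25(W), 19(W) are all W)
n=27: W (go to 26, an L position)
n=28: L (options 27(W), 21(W) are all W)
n=29: W (go to 28, an L position)
n=30: L (options 29(W), 23(W) are all W)
n=31: W (go to 30, an L position)
n=32: L (options 31(W), 25(W) are all W)
n=33: W (go to 32, an L position)
The losing starting values of n are exactly the entries labelled L in this table (17 of them).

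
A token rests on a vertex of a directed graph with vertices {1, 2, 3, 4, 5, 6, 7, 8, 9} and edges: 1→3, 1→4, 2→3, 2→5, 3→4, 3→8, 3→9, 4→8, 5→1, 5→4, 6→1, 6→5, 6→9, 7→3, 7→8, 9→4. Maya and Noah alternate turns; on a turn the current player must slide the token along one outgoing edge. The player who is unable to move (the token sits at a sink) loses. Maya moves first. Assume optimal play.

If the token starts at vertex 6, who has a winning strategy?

Compute win/loss labels from the base case upward. A position with no move is L. Any other position is W if it can reach an L in one move, else L.
Every edge goes from a vertex to one that appears earlier in the order 8, 4, 9, 3, 1, 7, 5, 6, 2, so processing vertices in that order labels each vertex after all of its successors.
8: no outgoing edge → L
4: W (go to 8, an L position)
9: L (sole option 4(W) is W)
3: W (go to 9, an L position)
1: L (options 3(W), 4(W) are all W)
7: W (go to 8, an L position)
5: W (go to 1, an L position)
6: W (go to 1, an L position)
2: L (options 5(W), 3(W) are all W)
From 6 Maya can move to 1, reaching an L position.

Maya wins.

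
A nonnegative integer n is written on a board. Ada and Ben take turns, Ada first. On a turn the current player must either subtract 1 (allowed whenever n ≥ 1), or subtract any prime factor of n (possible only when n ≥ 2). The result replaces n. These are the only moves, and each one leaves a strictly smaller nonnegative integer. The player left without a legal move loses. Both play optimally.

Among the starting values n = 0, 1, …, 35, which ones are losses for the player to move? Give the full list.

0, 4, 8, 12, 16, 20, 24, 28, 32

Positions with no move are L. A position that does have a move is losing for the player to move precisely when every available move leads to a winning position for the opponent. Fill in the labels:
n=0: no move → L
n=1: reaches L-position 0 → W
n=2: reaches L-position 0 → W
n=3: reaches L-position 0 → W
n=4: only reaches 2(W), 3(W), all W → L
n=5: reaches L-position 0 → W
n=6: reaches L-position 4 → W
n=7: reaches L-position 0 → W
n=8: only reaches 6(W), 7(W), all W → L
n=9: reaches L-position 8 → W
n=10: reaches L-position 8 → W
n=11: reaches L-position 0 → W
n=12: only reaches 9(W), 10(W), 11(W), all W → L
n=13: reaches L-position 0 → W
n=14: reaches L-position 12 → W
n=15: reaches L-position 12 → W
n=16: only reaches 14(W), 15(W), all W → L
n=17: reaches L-position 0 → W
n=18: reaches L-position 16 → W
n=19: reaches L-position 0 → W
n=20: only reaches 15(W), 18(W), 19(W), all W → L
n=21: reaches L-position 20 → W
n=22: reaches L-position 20 → W
n=23: reaches L-position 0 → W
n=24: only reaches 21(W), 22(W), 23(W), all W → L
n=25: reaches L-position 20 → W
n=26: reaches L-position 24 → W
n=27: reaches L-position 24 → W
n=28: only reaches 21(W), 26(W), 27(W), all W → L
n=29: reaches L-position 0 → W
n=30: reaches L-position 28 → W
n=31: reaches L-position 0 → W
n=32: only reaches 30(W), 31(W), all W → L
n=33: reaches L-position 32 → W
n=34: reaches L-position 32 → W
n=35: reaches L-position 28 → W
The losing starting values of n are exactly the entries labelled L in this table (9 of them).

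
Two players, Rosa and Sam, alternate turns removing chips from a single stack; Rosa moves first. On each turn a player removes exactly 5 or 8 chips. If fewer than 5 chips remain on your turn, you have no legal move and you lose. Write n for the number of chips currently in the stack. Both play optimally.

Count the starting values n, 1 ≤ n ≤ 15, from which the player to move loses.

7

Build the W/L table. Terminal = L. A non-terminal position is W if it has a move to some L; otherwise it is L.
n=0: no move → L
n=1: no move → L
n=2: no move → L
n=3: no move → L
n=4: no move → L
n=5: reaches L-position 0 → W
n=6: reaches L-position 1 → W
n=7: reaches L-position 2 → W
n=8: reaches L-position 3 → W
n=9: reaches L-position 4 → W
n=10: reaches L-position 2 → W
n=11: reaches L-position 3 → W
n=12: reaches L-position 4 → W
n=13: only reaches 8(W), 5(W), all W → L
n=14: only reaches 9(W), 6(W), all W → L
n=15: only reaches 10(W), 7(W), all W → L
L entries with 1 ≤ n ≤ 15 (n=0 is outside the asked range and is not counted): n = 1, 2, 3, 4, 13, 14, 15; that makes 7.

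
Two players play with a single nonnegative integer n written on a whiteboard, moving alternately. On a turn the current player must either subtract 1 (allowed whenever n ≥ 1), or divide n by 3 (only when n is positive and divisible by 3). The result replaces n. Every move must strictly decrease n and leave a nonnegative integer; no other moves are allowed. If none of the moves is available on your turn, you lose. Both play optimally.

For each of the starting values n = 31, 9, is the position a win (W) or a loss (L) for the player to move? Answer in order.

31: W, 9: L

Work bottom-up. With no move the player to move loses. Otherwise the position is W if at least one move leads to an L position for the opponent, and L if every move leads to a W.
n=0: no move → L
n=1: can move to 0, which is L ⇒ W
n=2: the only move is to 1(W), a W ⇒ L
n=3: can move to 2, which is L ⇒ W
n=4: the only move is to 3(W), a W ⇒ L
n=5: can move to 4, which is L ⇒ W
n=6: can move to 2, which is L ⇒ W
n=7: the only move is to 6(W), a W ⇒ L
n=8: can move to 7, which is L ⇒ W
n=9: moves to 3(W), 8(W); every one is W ⇒ L
n=10: can move to 9, which is L ⇒ W
n=11: the only move is to 10(W), a W ⇒ L
n=12: can move to 4, which is L ⇒ W
n=13: the only move is to 12(W), a W ⇒ L
n=14: can move to 13, which is L ⇒ W
n=15: moves to 5(W), 14(W); every one is W ⇒ L
n=16: can move to 15, which is L ⇒ W
n=17: the only move is to 16(W), a W ⇒ L
n=18: can move to 17, which is L ⇒ W
n=19: the only move is to 18(W), a W ⇒ L
n=20: can move to 19, which is L ⇒ W
n=21: can move to 7, which is L ⇒ W
n=22: the only move is to 21(W), a W ⇒ L
n=23: can move to 22, which is L ⇒ W
n=24: moves to 8(W), 23(W); every one is W ⇒ L
n=25: can move to 24, which is L ⇒ W
n=26: the only move is to 25(W), a W ⇒ L
n=27: can move to 9, which is L ⇒ W
n=28: the only move is to 27(W), a W ⇒ L
n=29: can move to 28, which is L ⇒ W
n=30: moves to 10(W), 29(W); every one is W ⇒ L
n=31: can move to 30, which is L ⇒ W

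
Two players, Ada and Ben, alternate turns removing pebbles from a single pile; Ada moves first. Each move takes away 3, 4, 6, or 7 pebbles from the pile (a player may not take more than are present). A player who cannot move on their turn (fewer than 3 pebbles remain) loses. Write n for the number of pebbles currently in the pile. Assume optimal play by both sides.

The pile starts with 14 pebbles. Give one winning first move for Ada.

Build the W/L table. Terminal = L. A non-terminal position is W if it has a move to some L; otherwise it is L.
n=0: no move → L
n=1: no move → L
n=2: no move → L
n=3: W (go to 0, an L position)
n=4: W (go to 1, an L position)
n=5: W (go to 2, an L position)
n=6: W (go to 2, an L position)
n=7: W (go to 1, an L position)
n=8: W (go to 2, an L position)
n=9: W (go to 2, an L position)
n=10: L (options 7(W), 6(W), 4(W), 3(W) are all W)
n=11: L (options 8(W), 7(W), 5(W), 4(W) are all W)
n=12: L (options 9(W), 8(W), 6(W), 5(W) are all W)
n=13: W (go to 10, an L position)
n=14: W (go to 11, an L position)
From 14, the L positions reachable in one move are: 11, 10. Any move reaching one of these is winning.

Remove 3, leaving 11.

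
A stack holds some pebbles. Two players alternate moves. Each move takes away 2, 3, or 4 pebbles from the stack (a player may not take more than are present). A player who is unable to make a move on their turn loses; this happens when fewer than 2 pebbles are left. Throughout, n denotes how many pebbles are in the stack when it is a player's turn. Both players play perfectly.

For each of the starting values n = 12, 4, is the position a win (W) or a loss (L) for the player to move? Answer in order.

12: L, 4: W

Work bottom-up. With no move the player to move loses. Otherwise the position is W if at least one move leads to an L position for the opponent, and L if every move leads to a W.
n=0: no move → L
n=1: no move → L
n=2: can move to 0, which is L ⇒ W
n=3: can move to 1, which is L ⇒ W
n=4: can move to 1, which is L ⇒ W
n=5: can move to 1, which is L ⇒ W
n=6: moves to 4(W), 3(W), 2(W); every one is W ⇒ L
n=7: moves to 5(W), 4(W), 3(W); every one is W ⇒ L
n=8: can move to 6, which is L ⇒ W
n=9: can move to 7, which is L ⇒ W
n=10: can move to 7, which is L ⇒ W
n=11: can move to 7, which is L ⇒ W
n=12: moves to 10(W), 9(W), 8(W); every one is W ⇒ L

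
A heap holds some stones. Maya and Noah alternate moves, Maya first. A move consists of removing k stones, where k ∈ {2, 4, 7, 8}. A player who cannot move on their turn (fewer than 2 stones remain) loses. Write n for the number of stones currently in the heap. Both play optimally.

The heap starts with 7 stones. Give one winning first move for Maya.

Remove 7, leaving 0.

Use the standard recursion: the mover loses at a terminal position; elsewhere, the mover wins exactly when some move hands the opponent an L position.
n=0: no move → L
n=1: no move → L
n=2: →0(L), so W
n=3: →1(L), so W
n=4: →0(L), so W
n=5: →1(L), so W
n=6: →4(W), 2(W) — all W, so L
n=7: →0(L), so W
From 7, the L positions reachable in one move are: 0.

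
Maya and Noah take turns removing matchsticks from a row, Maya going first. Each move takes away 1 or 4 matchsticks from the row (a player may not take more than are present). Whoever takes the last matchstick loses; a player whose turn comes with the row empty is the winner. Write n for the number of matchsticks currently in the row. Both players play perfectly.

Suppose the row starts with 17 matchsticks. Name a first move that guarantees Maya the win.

Build the W/L table. Terminal = W. A non-terminal position is W if it has a move to some L; otherwise it is L.
n=0: no move; the opponent has just taken the last matchstick and therefore loses → W
n=1: →0(W) only, which is W, so L
n=2: →1(L), so W
n=3: →2(W) only, which is W, so L
n=4: →3(L), so W
n=5: →1(L), so W
n=6: →5(W), 2(W) — all W, so L
n=7: →6(L), so W
n=8: →7(W), 4(W) — all W, so L
n=9: →8(L), so W
n=10: →6(L), so W
n=11: →10(W), 7(W) — all W, so L
n=12: →11(L), so W
n=13: →12(W), 9(W) — all W, so L
n=14: →13(L), so W
n=15: →11(L), so W
n=16: →15(W), 12(W) — all W, so L
n=17: →16(L), so W
From 17, the L positions reachable in one move are: 16, 13. Any move reaching one of these is winning.

Remove 1, leaving 16.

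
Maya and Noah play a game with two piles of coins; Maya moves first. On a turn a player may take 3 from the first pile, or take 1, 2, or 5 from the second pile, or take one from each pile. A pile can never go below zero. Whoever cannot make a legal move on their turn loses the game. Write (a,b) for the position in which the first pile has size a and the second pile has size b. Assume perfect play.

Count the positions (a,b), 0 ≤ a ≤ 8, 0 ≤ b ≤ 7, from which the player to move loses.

Label each position W (a win for the player to move) or L (a loss). A position with no legal move is L; any other position is W exactly when some move reaches an L, and L when every move reaches a W.
Every move lowers a or b (never raises either), so fill the grid row by row in increasing a, and left to right within a row: each cell's successors are then already labelled.
      b=0  b=1  b=2  b=3  b=4  b=5  b=6  b=7
a=0:    L    W    W    L    W    W    L    W
a=1:    L    W    W    L    W    W    L    W
a=2:    L    W    W    L    W    W    L    W
a=3:    W    W    L    W    W    L    W    W
a=4:    W    L    W    W    L    W    W    L
a=5:    W    L    W    W    L    W    W    L
a=6:    L    W    W    L    W    W    L    W
a=7:    L    W    W    L    W    W    L    W
a=8:    L    W    W    L    W    W    L    W
Cells with no legal move (terminal, hence L): (0,0), (1,0), (2,0).
The remaining L cells, each justified by listing all of its moves:
(0,3): →(0,2)(W), (0,1)(W) — all W, so L
(0,6): →(0,5)(W), (0,4)(W), (0,1)(W) — all W, so L
(1,3): →(1,2)(W), (1,1)(W), (0,2)(W) — all W, so L
(1,6): →(1,5)(W), (1,4)(W), (1,1)(W), (0,5)(W) — all W, so L
(2,3): →(2,2)(W), (2,1)(W), (1,2)(W) — all W, so L
(2,6): →(2,5)(W), (2,4)(W), (2,1)(W), (1,5)(W) — all W, so L
(3,2): →(0,2)(W), (3,1)(W), (3,0)(W), (2,1)(W) — all W, so L
(3,5): →(0,5)(W), (3,4)(W), (3,3)(W), (3,0)(W), (2,4)(W) — all W, so L
(4,1): →(1,1)(W), (4,0)(W), (3,0)(W) — all W, so L
(4,4): →(1,4)(W), (4,3)(W), (4,2)(W), (3,3)(W) — all W, so L
(4,7): →(1,7)(W), (4,6)(W), (4,5)(W), (4,2)(W), (3,6)(W) — all W, so L
(5,1): →(2,1)(W), (5,0)(W), (4,0)(W) — all W, so L
(5,4): →(2,4)(W), (5,3)(W), (5,2)(W), (4,3)(W) — all W, so L
(5,7): →(2,7)(W), (5,6)(W), (5,5)(W), (5,2)(W), (4,6)(W) — all W, so L
(6,0): →(3,0)(W) only, which is W, so L
(6,3): →(3,3)(W), (6,2)(W), (6,1)(W), (5,2)(W) — all W, so L
(6,6): →(3,6)(W), (6,5)(W), (6,4)(W), (6,1)(W), (5,5)(W) — all W, so L
(7,0): →(4,0)(W) only, which is W, so L
(7,3): →(4,3)(W), (7,2)(W), (7,1)(W), (6,2)(W) — all W, so L
(7,6): →(4,6)(W), (7,5)(W), (7,4)(W), (7,1)(W), (6,5)(W) — all W, so L
(8,0): →(5,0)(W) only, which is W, so L
(8,3): →(5,3)(W), (8,2)(W), (8,1)(W), (7,2)(W) — all W, so L
(8,6): →(5,6)(W), (8,5)(W), (8,4)(W), (8,1)(W), (7,5)(W) — all W, so L
Every other cell has at least one move into one of the L cells above, so it is W.
L cells per row: a=0: 3, a=1: 3, a=2: 3, a=3: 2, a=4: 3, a=5: 3, a=6: 3, a=7: 3, a=8: 3; total 26.

26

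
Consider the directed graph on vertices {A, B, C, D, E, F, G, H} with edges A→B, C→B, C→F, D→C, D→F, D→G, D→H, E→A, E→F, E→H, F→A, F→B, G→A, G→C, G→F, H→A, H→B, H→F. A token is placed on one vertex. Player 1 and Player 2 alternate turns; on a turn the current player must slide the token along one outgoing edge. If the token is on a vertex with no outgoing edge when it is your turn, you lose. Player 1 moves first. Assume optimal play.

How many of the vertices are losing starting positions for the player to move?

Compute win/loss labels from the base case upward. A position with no move is L. Any other position is W if it can reach an L in one move, else L.
Every edge goes from a vertex to one that appears earlier in the order B, A, F, H, E, C, G, D, so processing vertices in that order labels each vertex after all of its successors.
B: no outgoing edge → L
A: can move to B, which is L ⇒ W
F: can move to B, which is L ⇒ W
H: can move to B, which is L ⇒ W
E: moves to H(W), F(W), A(W); every one is W ⇒ L
C: can move to B, which is L ⇒ W
G: moves to C(W), F(W), A(W); every one is W ⇒ L
D: can move to G, which is L ⇒ W
The L vertices are B, E, G; that is 3 in all.

3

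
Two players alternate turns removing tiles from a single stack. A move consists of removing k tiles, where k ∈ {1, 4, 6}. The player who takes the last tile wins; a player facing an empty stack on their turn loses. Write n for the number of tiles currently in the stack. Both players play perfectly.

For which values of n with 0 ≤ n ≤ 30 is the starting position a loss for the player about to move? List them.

Work bottom-up. With no move the player to move loses. Otherwise the position is W if at least one move leads to an L position for the opponent, and L if every move leads to a W.
n=0: no move → L
n=1: W (go to 0, an L position)
n=2: L (sole option 1(W) is W)
n=3: W (go to 2, an L position)
n=4: W (go to 0, an L position)
n=5: L (options 4(W), 1(W) are all W)
n=6: W (go to 5, an L position)
n=7: L (options 6(W), 3(W), 1(W) are all W)
n=8: W (go to 7, an L position)
n=9: W (go to 5, an L position)
n=10: L (options 9(W), 6(W), 4(W) are all W)
n=11: W (go to 10, an L position)
n=12: L (options 11(W), 8(W), 6(W) are all W)
n=13: W (go to 12, an L position)
n=14: W (go to 10, an L position)
n=15: L (options 14(W), 11(W), 9(W) are all W)
n=16: W (go to 15, an L position)
n=17: L (options 16(W), 13(W), 11(W) are all W)
n=18: W (go to 17, an L position)
n=19: W (go to 15, an L position)
n=20: L (options 19(W), 16(W), 14(W) are all W)
n=21: W (go to 20, an L position)
n=22: L (options 21(W), 18(W), 16(W) are all W)
n=23: W (go to 22, an L position)
n=24: W (go to 20, an L position)
n=25: L (options 24(W), 21(W), 19(W) are all W)
n=26: W (go to 25, an L position)
n=27: L (options 26(W), 23(W), 21(W) are all W)
n=28: W (go to 27, an L position)
n=29: W (go to 25, an L position)
n=30: L (options 29(W), 26(W), 24(W) are all W)
Reading off the rows marked L gives the requested list; there are 13 such values of n.

0, 2, 5, 7, 10, 12, 15, 17, 20, 22, 25, 27, 30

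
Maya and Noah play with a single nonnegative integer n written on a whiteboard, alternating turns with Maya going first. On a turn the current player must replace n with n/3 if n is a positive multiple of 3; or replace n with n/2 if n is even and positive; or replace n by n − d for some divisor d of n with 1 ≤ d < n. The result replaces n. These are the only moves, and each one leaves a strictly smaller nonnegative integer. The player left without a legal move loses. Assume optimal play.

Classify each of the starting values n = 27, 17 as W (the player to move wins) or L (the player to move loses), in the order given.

Work bottom-up. With no move the player to move loses. Otherwise the position is W if at least one move leads to an L position for the opponent, and L if every move leads to a W.
n=0: no move → L
n=1: no move → L
n=2: reaches L-position 1 → W
n=3: reaches L-position 1 → W
n=4: only reaches 2(W), 3(W), all W → L
n=5: reaches L-position 4 → W
n=6: reaches L-position 4 → W
n=7: only reaches 6(W), which is W → L
n=8: reaches L-position 4 → W
n=9: only reaches 3(W), 6(W), 8(W), all W → L
n=10: reaches L-position 9 → W
n=11: only reaches 10(W), which is W → L
n=12: reaches L-position 4 → W
n=13: only reaches 12(W), which is W → L
n=14: reaches L-position 7 → W
n=15: only reaches 5(W), 10(W), 12(W), 14(W), all W → L
n=16: reaches L-position 15 → W
n=17: only reaches 16(W), which is W → L
n=18: reaches L-position 9 → W
n=19: only reaches 18(W), which is W → L
n=20: reaches L-position 15 → W
n=21: reaches L-position 7 → W
n=22: reaches L-position 11 → W
n=23: only reaches 22(W), which is W → L
n=24: reaches L-position 23 → W
n=25: only reaches 20(W), 24(W), all W → L
n=26: reaches L-position 13 → W
n=27: reaches L-position 9 → W

27: W, 17: L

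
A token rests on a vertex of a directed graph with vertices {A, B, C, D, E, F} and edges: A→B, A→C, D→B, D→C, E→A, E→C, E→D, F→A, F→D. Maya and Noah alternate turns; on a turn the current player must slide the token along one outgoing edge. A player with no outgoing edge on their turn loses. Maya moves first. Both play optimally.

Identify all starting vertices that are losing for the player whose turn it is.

Use the standard recursion: the mover loses at a terminal position; elsewhere, the mover wins exactly when some move hands the opponent an L position.
Every edge goes from a vertex to one that appears earlier in the order B, C, D, A, F, E, so processing vertices in that order labels each vertex after all of its successors.
B: no outgoing edge → L
C: no outgoing edge → L
D: W (go to C, an L position)
A: W (go to C, an L position)
F: L (options A(W), D(W) are all W)
E: W (go to C, an L position)
The losing starting vertices are exactly the entries labelled L in this table (3 of them).

B, C, F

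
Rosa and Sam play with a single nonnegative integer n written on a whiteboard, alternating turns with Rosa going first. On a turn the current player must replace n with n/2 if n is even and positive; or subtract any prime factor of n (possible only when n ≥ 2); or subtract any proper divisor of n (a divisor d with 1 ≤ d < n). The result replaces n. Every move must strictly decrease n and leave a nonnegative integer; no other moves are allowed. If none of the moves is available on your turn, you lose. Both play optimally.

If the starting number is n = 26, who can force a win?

Sam wins.

Classify positions by backward induction: terminal positions (no move available) are L. From any other position, the mover wins iff some move reaches an L.
n=0: no move → L
n=1: no move → L
n=2: W (go to 0, an L position)
n=3: W (go to 0, an L position)
n=4: L (options 2(W), 3(W) are all W)
n=5: W (go to 0, an L position)
n=6: W (go to 4, an L position)
n=7: W (go to 0, an L position)
n=8: W (go to 4, an L position)
n=9: L (options 6(W), 8(W) are all W)
n=10: W (go to 9, an L position)
n=11: W (go to 0, an L position)
n=12: W (go to 9, an L position)
n=13: W (go to 0, an L position)
n=14: L (options 7(W), 12(W), 13(W) are all W)
n=15: W (go to 14, an L position)
n=16: W (go to 14, an L position)
n=17: W (go to 0, an L position)
n=18: W (go to 9, an L position)
n=19: W (go to 0, an L position)
n=20: L (options 10(W), 15(W), 16(W), 18(W), 19(W) are all W)
n=21: W (go to 14, an L position)
n=22: W (go to 20, an L position)
n=23: W (go to 0, an L position)
n=24: W (go to 20, an L position)
n=25: W (go to 20, an L position)
n=26: L (options 13(W), 24(W), 25(W) are all W)
Every move from 26 reaches a W position, so the mover loses.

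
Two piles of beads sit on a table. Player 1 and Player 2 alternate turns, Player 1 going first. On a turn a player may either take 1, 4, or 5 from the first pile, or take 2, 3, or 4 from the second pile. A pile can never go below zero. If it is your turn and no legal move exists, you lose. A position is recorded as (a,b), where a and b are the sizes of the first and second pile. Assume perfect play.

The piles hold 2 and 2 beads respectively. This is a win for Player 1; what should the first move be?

Move to (1,2).

Work bottom-up. With no move the player to move loses. Otherwise the position is W if at least one move leads to an L position for the opponent, and L if every move leads to a W.
No move ever increases a pile, so every position that can arise here has a ≤ 2 and b ≤ 2; it is enough to label the cells with 0 ≤ a ≤ 2 and 0 ≤ b ≤ 2.
Every move lowers a or b (never raises either), so fill the grid row by row in increasing a, and left to right within a row: each cell's successors are then already labelled.
      b=0  b=1  b=2
a=0:    L    L    W
a=1:    W    W    L
a=2:    L    L    W
Cells with no legal move (terminal, hence L): (0,0), (0,1).
The remaining L cells, each justified by listing all of its moves:
(1,2): →(0,2)(W), (1,0)(W) — all W, so L
(2,0): →(1,0)(W) only, which is W, so L
(2,1): →(1,1)(W) only, which is W, so L
Every other cell has at least one move into one of the L cells above, so it is W.
From (2,2), the L positions reachable in one move are: (1,2), (2,0). Any move reaching one of these is winning.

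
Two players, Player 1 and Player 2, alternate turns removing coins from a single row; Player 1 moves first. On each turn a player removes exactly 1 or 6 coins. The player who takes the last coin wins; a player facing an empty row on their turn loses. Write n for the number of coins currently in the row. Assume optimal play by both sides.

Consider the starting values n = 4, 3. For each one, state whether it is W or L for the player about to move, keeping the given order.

4: L, 3: W

Use the standard recursion: the mover loses at a terminal position; elsewhere, the mover wins exactly when some move hands the opponent an L position.
n=0: no move → L
n=1: →0(L), so W
n=2: →1(W) only, which is W, so L
n=3: →2(L), so W
n=4: →3(W) only, which is W, so L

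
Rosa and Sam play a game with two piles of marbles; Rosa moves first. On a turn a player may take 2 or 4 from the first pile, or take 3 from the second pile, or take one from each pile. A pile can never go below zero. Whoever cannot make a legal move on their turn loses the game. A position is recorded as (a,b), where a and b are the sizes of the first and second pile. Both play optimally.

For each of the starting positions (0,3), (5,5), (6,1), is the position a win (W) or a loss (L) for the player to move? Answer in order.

Build the W/L table. Terminal = L. A non-terminal position is W if it has a move to some L; otherwise it is L.
No move ever increases a pile, so every position that can arise here has a ≤ 6 and b ≤ 5; it is enough to label the cells with 0 ≤ a ≤ 6 and 0 ≤ b ≤ 5.
Every move lowers a or b (never raises either), so fill the grid row by row in increasing a, and left to right within a row: each cell's successors are then already labelled.
      b=0  b=1  b=2  b=3  b=4  b=5
a=0:    L    L    L    W    W    W
a=1:    L    W    W    W    L    L
a=2:    W    W    W    L    L    W
a=3:    W    L    L    L    W    W
a=4:    W    W    W    W    W    L
a=5:    W    W    W    W    W    W
a=6:    L    L    L    W    W    W
Cells with no legal move (terminal, hence L): (0,0), (0,1), (0,2), (1,0).
The remaining L cells, each justified by listing all of its moves:
(1,4): only reaches (1,1)(W), (0,3)(W), all W → L
(1,5): only reaches (1,2)(W), (0,4)(W), all W → L
(2,3): only reaches (0,3)(W), (2,0)(W), (1,2)(W), all W → L
(2,4): only reaches (0,4)(W), (2,1)(W), (1,3)(W), all W → L
(3,1): only reaches (1,1)(W), (2,0)(W), all W → L
(3,2): only reaches (1,2)(W), (2,1)(W), all W → L
(3,3): only reaches (1,3)(W), (3,0)(W), (2,2)(W), all W → L
(4,5): only reaches (2,5)(W), (0,5)(W), (4,2)(W), (3,4)(W), all W → L
(6,0): only reaches (4,0)(W), (2,0)(W), all W → L
(6,1): only reaches (4,1)(W), (2,1)(W), (5,0)(W), all W → L
(6,2): only reaches (4,2)(W), (2,2)(W), (5,1)(W), all W → L
Every other cell has at least one move into one of the L cells above, so it is W.
(0,3): the move to (0,0) reaches an L cell, so W
(5,5): the move to (1,5) reaches an L cell, so W
(6,1): one of the L cells justified above, so L

(0,3): W, (5,5): W, (6,1): L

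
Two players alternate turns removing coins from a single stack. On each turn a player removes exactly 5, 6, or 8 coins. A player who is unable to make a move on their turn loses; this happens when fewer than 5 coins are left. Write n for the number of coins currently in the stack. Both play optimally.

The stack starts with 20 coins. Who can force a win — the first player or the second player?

The first player wins.

Build the W/L table. Terminal = L. A non-terminal position is W if it has a move to some L; otherwise it is L.
n=0: no move → L
n=1: no move → L
n=2: no move → L
n=3: no move → L
n=4: no move → L
n=5: W (go to 0, an L position)
n=6: W (go to 1, an L position)
n=7: W (go to 2, an L position)
n=8: W (go to 3, an L position)
n=9: W (go to 4, an L position)
n=10: W (go to 4, an L position)
n=11: W (go to 3, an L position)
n=12: W (go to 4, an L position)
n=13: L (options 8(W), 7(W), 5(W) are all W)
n=14: L (options 9(W), 8(W), 6(W) are all W)
n=15: L (options 10(W), 9(W), 7(W) are all W)
n=16: L (options 11(W), 10(W), 8(W) are all W)
n=17: L (options 12(W), 11(W), 9(W) are all W)
n=18: W (go to 13, an L position)
n=19: W (go to 14, an L position)
n=20: W (go to 15, an L position)
From 20 the player to move can remove 5, leaving 15, reaching an L position.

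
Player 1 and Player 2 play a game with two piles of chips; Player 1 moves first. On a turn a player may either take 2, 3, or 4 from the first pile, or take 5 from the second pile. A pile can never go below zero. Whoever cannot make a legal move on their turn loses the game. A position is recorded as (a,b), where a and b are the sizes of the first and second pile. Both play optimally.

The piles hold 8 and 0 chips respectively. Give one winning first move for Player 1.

Move to (6,0).

Compute win/loss labels from the base case upward. A position with no move is L. Any other position is W if it can reach an L in one move, else L.
No move ever increases a pile, so every position that can arise here has a ≤ 8 and b ≤ 0; it is enough to label the cells with 0 ≤ a ≤ 8 and 0 ≤ b ≤ 0.
Every move lowers a or b (never raises either), so fill the grid row by row in increasing a, and left to right within a row: each cell's successors are then already labelled.
      b=0
a=0:    L
a=1:    L
a=2:    W
a=3:    W
a=4:    W
a=5:    W
a=6:    L
a=7:    L
a=8:    W
Cells with no legal move (terminal, hence L): (0,0), (1,0).
The remaining L cells, each justified by listing all of its moves:
(6,0): only reaches (4,0)(W), (3,0)(W), (2,0)(W), all W → L
(7,0): only reaches (5,0)(W), (4,0)(W), (3,0)(W), all W → L
Every other cell has at least one move into one of the L cells above, so it is W.
From (8,0), the L positions reachable in one move are: (6,0).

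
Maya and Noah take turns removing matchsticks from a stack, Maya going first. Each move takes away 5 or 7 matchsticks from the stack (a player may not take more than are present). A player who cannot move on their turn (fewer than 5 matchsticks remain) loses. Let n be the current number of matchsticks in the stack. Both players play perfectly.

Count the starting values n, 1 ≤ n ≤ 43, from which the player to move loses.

19

Classify positions by backward induction: terminal positions (no move available) are L. From any other position, the mover wins iff some move reaches an L.
n=0: no move → L
n=1: no move → L
n=2: no move → L
n=3: no move → L
n=4: no move → L
n=5: →0(L), so W
n=6: →1(L), so W
n=7: →2(L), so W
n=8: →3(L), so W
n=9: →4(L), so W
n=10: →3(L), so W
n=11: →4(L), so W
n=12: →7(W), 5(W) — all W, so L
n=13: →8(W), 6(W) — all W, so L
n=14: →9(W), 7(W) — all W, so L
n=15: →10(W), 8(W) — all W, so L
n=16: →11(W), 9(W) — all W, so L
n=17: →12(L), so W
n=18: →13(L), so W
n=19: →14(L), so W
n=20: →15(L), so W
n=21: →16(L), so W
n=22: →15(L), so W
n=23: →16(L), so W
n=24: →19(W), 17(W) — all W, so L
n=25: →20(W), 18(W) — all W, so L
n=26: →21(W), 19(W) — all W, so L
n=27: →22(W), 20(W) — all W, so L
n=28: →23(W), 21(W) — all W, so L
n=29: →24(L), so W
n=30: →25(L), so W
n=31: →26(L), so W
n=32: →27(L), so W
n=33: →28(L), so W
n=34: →27(L), so W
n=35: →28(L), so W
n=36: →31(W), 29(W) — all W, so L
n=37: →32(W), 30(W) — all W, so L
n=38: →33(W), 31(W) — all W, so L
n=39: →34(W), 32(W) — all W, so L
n=40: →35(W), 33(W) — all W, so L
n=41: →36(L), so W
n=42: →37(L), so W
n=43: →38(L), so W
L entries with 1 ≤ n ≤ 43 (n=0 is outside the asked range and is not counted): n = 1, 2, 3, 4, 12, 13, 14, 15, 16, 24, 25, 26, 27, 28, 36, 37, 38, 39, 40; that makes 19.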